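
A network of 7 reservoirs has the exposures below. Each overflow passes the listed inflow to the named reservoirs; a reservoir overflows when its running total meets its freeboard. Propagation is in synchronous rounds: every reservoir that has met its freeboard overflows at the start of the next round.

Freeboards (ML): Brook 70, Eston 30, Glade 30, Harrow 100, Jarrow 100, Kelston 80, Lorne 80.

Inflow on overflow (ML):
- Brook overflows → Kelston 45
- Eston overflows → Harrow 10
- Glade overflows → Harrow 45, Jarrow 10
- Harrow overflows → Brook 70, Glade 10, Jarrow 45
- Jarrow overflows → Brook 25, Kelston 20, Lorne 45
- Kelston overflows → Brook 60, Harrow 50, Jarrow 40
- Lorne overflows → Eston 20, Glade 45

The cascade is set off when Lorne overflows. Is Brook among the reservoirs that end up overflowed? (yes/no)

no

Round 1 — Lorne overflows (initial).
  Eston: +20 → 20 < 30
  Glade: +45 → 45 ≥ 30
Round 2 — Glade overflows.
  Harrow: +45 → 45 < 100
  Jarrow: +10 → 10 < 100
No further overflows.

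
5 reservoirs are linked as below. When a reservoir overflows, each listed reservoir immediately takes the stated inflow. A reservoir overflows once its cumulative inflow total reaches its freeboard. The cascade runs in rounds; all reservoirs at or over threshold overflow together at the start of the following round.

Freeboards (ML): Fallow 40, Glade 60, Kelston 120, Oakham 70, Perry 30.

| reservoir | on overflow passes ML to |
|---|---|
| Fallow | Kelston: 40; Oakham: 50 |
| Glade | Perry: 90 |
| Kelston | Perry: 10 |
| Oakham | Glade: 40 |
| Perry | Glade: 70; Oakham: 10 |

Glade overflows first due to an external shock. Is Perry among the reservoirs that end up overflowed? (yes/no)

yes

Round 1 — Glade overflows (initial).
  Perry: +90 → 90 ≥ 30
Round 2 — Perry overflows.
  Oakham: +10 → 10 < 70
No further overflows.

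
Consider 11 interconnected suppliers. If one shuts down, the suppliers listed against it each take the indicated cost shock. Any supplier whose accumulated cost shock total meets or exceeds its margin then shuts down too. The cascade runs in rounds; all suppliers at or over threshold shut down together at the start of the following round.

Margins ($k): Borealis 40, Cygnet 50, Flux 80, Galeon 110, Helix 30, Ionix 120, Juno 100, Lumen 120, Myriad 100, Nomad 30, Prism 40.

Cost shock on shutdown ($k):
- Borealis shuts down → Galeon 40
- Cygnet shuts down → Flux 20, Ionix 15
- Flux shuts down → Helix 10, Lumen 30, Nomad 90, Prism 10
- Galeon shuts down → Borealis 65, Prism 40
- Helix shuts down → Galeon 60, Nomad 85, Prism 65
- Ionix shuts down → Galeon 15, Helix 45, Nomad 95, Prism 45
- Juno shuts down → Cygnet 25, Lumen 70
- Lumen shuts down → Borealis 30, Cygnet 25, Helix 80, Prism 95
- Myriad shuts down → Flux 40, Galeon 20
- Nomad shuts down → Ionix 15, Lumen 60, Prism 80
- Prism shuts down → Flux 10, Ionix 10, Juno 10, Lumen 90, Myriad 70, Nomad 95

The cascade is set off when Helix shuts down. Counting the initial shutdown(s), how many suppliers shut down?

4

Round 1 — Helix shuts down (initial).
  Galeon: +60 → 60 < 110
  Nomad: +85 → 85 ≥ 30
  Prism: +65 → 65 ≥ 40
Round 2 — Nomad, Prism shut down.
  Flux: +10 → 10 < 80
  Ionix: +15+10 → 25 < 120
  Juno: +10 → 10 < 100
  Lumen: +60+90 → 150 ≥ 120
  Myriad: +70 → 70 < 100
Round 3 — Lumen shuts down.
  Borealis: +30 → 30 < 40
  Cygnet: +25 → 25 < 50
No further shutdowns.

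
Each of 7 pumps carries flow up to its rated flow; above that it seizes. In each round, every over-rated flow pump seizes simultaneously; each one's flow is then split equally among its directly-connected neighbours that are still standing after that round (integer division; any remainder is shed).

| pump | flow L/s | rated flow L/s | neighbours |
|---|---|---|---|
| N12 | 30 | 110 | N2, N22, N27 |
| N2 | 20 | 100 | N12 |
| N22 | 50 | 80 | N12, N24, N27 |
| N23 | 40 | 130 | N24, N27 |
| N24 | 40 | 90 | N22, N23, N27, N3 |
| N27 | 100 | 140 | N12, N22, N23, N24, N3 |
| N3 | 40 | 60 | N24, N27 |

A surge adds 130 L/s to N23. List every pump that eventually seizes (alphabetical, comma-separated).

Round 1 — N23 at 170 > 130. N23 seizes.
  N23 sheds 170 L/s to N24, N27: 85 each.
    N24: 40+85 = 125 > 90
    N27: 100+85 = 185 > 140
Round 2 — N24, N27 seize.
  N24 sheds 125 L/s to N22, N3: 62 each (1 lost).
    N22: 50+62 = 112 > 80
    N3: 40+62 = 102 > 60
  N27 sheds 185 L/s to N12, N22, N3: 61 each (2 lost).
    N12: 30+61 = 91 ≤ 110
    N22: 112+61 = 173 > 80
    N3: 102+61 = 163 > 60
Round 3 — N22, N3 seize.
  N22 sheds 173 L/s to N12: 173 each.
    N12: 91+173 = 264 > 110
  N3 sheds 163 L/s: no online neighbours, lost.
Round 4 — N12 seizes.
  N12 sheds 264 L/s to N2: 264 each.
    N2: 20+264 = 284 > 100
Round 5 — N2 seizes.
  N2 sheds 284 L/s: no online neighbours, lost.
No further seizures.

N12, N2, N22, N23, N24, N27, N3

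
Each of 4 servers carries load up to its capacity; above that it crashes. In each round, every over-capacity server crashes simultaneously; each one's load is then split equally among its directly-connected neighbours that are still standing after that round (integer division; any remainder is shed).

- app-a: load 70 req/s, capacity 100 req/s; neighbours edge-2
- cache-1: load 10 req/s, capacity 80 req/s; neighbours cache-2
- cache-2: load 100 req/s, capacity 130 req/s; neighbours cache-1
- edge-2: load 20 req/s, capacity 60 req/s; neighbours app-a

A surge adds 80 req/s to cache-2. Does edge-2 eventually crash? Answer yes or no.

no

Round 1 — cache-2 at 180 > 130. cache-2 crashes.
  cache-2 sheds 180 req/s to cache-1: 180 each.
    cache-1: 10+180 = 190 > 80
Round 2 — cache-1 crashes.
  cache-1 sheds 190 req/s: no online neighbours, lost.
No further crashes.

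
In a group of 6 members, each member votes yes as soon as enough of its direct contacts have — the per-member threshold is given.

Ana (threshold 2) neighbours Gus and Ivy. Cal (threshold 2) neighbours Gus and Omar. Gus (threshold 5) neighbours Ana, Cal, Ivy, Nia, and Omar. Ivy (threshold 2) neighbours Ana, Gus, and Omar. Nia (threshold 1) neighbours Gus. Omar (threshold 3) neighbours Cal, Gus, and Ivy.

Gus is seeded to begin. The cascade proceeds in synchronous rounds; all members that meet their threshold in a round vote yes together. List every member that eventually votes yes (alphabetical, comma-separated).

Gus, Nia

Round 1 — Gus votes yes (initial).
Round 2 — checking thresholds:
  Ana: 1 of 2 neighbours < 2, holds.
  Cal: 1 of 2 neighbours < 2, holds.
  Ivy: 1 of 3 neighbours < 2, holds.
  Nia: 1 of 1 neighbours ≥ 1, votes yes.
  Omar: 1 of 3 neighbours < 3, holds.
Round 3 — no new yes votes; cascade stops.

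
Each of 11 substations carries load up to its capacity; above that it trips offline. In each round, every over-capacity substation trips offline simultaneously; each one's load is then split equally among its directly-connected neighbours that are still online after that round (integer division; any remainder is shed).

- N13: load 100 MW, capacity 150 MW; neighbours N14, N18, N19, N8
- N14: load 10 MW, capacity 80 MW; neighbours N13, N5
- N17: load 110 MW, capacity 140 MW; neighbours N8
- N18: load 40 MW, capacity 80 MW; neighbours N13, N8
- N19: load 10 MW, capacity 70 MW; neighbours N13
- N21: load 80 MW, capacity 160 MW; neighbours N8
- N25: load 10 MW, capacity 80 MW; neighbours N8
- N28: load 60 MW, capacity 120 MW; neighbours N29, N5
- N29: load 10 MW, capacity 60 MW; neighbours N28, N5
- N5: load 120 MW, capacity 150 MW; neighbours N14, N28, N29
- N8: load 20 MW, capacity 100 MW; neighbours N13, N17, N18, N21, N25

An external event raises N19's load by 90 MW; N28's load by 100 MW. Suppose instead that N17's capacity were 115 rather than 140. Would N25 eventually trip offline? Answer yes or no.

With N17's capacity at 115:
Round 1 — N19 at 100 > 70; N28 at 160 > 120. N19, N28 trip offline.
  N19 sheds 100 MW to N13: 100 each.
    N13: 100+100 = 200 > 150
  N28 sheds 160 MW to N29, N5: 80 each.
    N29: 10+80 = 90 > 60
    N5: 120+80 = 200 > 150
Round 2 — N13, N29, N5 trip offline.
  N13 sheds 200 MW to N14, N18, N8: 66 each (2 lost).
    N14: 10+66 = 76 ≤ 80
    N18: 40+66 = 106 > 80
    N8: 20+66 = 86 ≤ 100
  N29 sheds 90 MW: no online neighbours, lost.
  N5 sheds 200 MW to N14: 200 each.
    N14: 76+200 = 276 > 80
Round 3 — N14, N18 trip offline.
  N14 sheds 276 MW: no online neighbours, lost.
  N18 sheds 106 MW to N8: 106 each.
    N8: 86+106 = 192 > 100
Round 4 — N8 trips offline.
  N8 sheds 192 MW to N17, N21, N25: 64 each.
    N17: 110+64 = 174 > 115
    N21: 80+64 = 144 ≤ 160
    N25: 10+64 = 74 ≤ 80
Round 5 — N17 trips offline.
  N17 sheds 174 MW: no online neighbours, lost.
No further trips.

no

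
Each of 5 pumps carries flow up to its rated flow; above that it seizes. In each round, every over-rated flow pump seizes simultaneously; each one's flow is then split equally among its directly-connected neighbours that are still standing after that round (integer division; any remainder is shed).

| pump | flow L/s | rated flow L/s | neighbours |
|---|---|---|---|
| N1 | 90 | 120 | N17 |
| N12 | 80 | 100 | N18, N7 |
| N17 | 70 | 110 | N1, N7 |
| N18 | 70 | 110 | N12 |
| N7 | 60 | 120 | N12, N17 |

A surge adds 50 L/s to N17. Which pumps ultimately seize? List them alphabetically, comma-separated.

N1, N17

Round 1 — N17 at 120 > 110. N17 seizes.
  N17 sheds 120 L/s to N1, N7: 60 each.
    N1: 90+60 = 150 > 120
    N7: 60+60 = 120 ≤ 120
Round 2 — N1 seizes.
  N1 sheds 150 L/s: no online neighbours, lost.
No further seizures.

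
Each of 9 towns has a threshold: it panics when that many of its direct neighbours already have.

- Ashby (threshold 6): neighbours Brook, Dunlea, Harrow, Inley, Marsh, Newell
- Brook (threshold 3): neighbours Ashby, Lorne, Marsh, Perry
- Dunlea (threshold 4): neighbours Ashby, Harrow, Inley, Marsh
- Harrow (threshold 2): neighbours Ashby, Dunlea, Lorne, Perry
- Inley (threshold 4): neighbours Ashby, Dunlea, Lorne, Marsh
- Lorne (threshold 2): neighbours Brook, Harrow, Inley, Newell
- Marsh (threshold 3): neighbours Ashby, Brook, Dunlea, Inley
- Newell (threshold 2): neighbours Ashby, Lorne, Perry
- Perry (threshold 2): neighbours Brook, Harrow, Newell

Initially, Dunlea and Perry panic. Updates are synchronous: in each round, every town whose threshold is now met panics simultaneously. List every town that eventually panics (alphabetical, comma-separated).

Dunlea, Harrow, Perry

Round 1 — Dunlea, Perry panic (initial).
Round 2 — checking thresholds:
  Ashby: 1 of 6 neighbours < 6, not yet.
  Brook: 1 of 4 neighbours < 3, not yet.
  Harrow: 2 of 4 neighbours ≥ 2, panics.
  Inley: 1 of 4 neighbours < 4, not yet.
  Marsh: 1 of 4 neighbours < 3, not yet.
  Newell: 1 of 3 neighbours < 2, not yet.
Round 3 — no new panics; cascade stops.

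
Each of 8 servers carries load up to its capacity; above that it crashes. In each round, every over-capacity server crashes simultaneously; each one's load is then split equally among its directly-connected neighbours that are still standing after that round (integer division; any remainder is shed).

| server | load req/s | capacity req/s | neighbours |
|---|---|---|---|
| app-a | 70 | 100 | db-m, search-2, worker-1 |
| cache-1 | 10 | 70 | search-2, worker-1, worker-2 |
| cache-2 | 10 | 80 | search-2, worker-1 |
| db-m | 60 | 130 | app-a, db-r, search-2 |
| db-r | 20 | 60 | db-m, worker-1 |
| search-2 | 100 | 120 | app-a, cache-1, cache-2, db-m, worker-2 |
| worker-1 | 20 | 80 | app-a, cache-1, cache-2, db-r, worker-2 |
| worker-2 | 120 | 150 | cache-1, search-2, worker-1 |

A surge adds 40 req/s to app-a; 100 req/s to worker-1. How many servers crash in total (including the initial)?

Round 1 — app-a at 110 > 100; worker-1 at 120 > 80. app-a, worker-1 crash.
  app-a sheds 110 req/s to db-m, search-2: 55 each.
    db-m: 60+55 = 115 ≤ 130
    search-2: 100+55 = 155 > 120
  worker-1 sheds 120 req/s to cache-1, cache-2, db-r, worker-2: 30 each.
    cache-1: 10+30 = 40 ≤ 70
    cache-2: 10+30 = 40 ≤ 80
    db-r: 20+30 = 50 ≤ 60
    worker-2: 120+30 = 150 ≤ 150
Round 2 — search-2 crashes.
  search-2 sheds 155 req/s to cache-1, cache-2, db-m, worker-2: 38 each (3 lost).
    cache-1: 40+38 = 78 > 70
    cache-2: 40+38 = 78 ≤ 80
    db-m: 115+38 = 153 > 130
    worker-2: 150+38 = 188 > 150
Round 3 — cache-1, db-m, worker-2 crash.
  cache-1 sheds 78 req/s: no online neighbours, lost.
  db-m sheds 153 req/s to db-r: 153 each.
    db-r: 50+153 = 203 > 60
  worker-2 sheds 188 req/s: no online neighbours, lost.
Round 4 — db-r crashes.
  db-r sheds 203 req/s: no online neighbours, lost.
No further crashes.

7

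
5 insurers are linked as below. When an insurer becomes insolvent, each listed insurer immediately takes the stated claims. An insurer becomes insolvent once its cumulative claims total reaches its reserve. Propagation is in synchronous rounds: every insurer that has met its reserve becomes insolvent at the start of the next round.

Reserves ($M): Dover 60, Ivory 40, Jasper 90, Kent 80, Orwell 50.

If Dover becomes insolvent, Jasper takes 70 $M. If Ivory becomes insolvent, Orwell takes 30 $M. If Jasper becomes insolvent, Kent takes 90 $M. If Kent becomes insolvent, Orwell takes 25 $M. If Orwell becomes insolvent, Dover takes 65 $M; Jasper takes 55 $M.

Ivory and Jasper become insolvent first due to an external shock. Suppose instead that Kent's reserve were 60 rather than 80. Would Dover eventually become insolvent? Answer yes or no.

yes

With Kent's reserve at 60:
Round 1 — Ivory, Jasper become insolvent (initial).
  Kent: +90 → 90 ≥ 60
  Orwell: +30 → 30 < 50
Round 2 — Kent becomes insolvent.
  Orwell: +25 → 55 ≥ 50
Round 3 — Orwell becomes insolvent.
  Dover: +65 → 65 ≥ 60
Round 4 — Dover becomes insolvent.
No further insolvencies.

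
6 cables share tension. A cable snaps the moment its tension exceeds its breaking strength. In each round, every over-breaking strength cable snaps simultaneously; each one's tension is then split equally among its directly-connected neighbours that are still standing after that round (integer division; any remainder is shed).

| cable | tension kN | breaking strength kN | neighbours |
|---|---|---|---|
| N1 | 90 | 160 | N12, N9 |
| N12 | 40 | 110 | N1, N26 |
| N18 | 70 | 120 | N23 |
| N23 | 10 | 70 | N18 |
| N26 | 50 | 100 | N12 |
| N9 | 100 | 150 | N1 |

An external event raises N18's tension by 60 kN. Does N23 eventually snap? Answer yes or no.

yes

Round 1 — N18 at 130 > 120. N18 snaps.
  N18 sheds 130 kN to N23: 130 each.
    N23: 10+130 = 140 > 70
Round 2 — N23 snaps.
  N23 sheds 140 kN: no online neighbours, lost.
No further breaks.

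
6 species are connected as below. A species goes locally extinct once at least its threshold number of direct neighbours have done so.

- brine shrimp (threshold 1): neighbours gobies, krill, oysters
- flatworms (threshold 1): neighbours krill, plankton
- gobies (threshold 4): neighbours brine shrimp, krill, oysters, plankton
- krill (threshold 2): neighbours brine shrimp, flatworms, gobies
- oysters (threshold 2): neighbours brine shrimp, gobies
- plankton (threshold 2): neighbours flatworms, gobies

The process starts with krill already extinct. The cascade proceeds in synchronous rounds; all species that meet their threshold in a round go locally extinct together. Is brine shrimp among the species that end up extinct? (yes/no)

yes

Round 1 — krill goes locally extinct (initial).
Round 2 — checking thresholds:
  brine shrimp: 1 of 3 neighbours ≥ 1, goes locally extinct.
  flatworms: 1 of 2 neighbours ≥ 1, goes locally extinct.
  gobies: 1 of 4 neighbours < 4, not yet.
Round 3 — no new extinctions; cascade stops.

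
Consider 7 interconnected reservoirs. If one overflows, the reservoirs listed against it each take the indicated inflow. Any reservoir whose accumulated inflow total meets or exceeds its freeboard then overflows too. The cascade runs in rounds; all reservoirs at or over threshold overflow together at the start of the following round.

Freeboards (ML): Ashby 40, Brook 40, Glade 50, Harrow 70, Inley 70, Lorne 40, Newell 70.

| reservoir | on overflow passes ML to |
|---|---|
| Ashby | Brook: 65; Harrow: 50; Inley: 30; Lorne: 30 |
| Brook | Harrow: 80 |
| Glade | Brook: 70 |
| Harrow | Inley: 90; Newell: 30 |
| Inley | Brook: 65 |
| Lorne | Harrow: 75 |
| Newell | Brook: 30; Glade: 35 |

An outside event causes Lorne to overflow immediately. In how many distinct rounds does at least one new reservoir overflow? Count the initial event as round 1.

Round 1 — Lorne overflows (initial).
  Harrow: +75 → 75 ≥ 70
Round 2 — Harrow overflows.
  Inley: +90 → 90 ≥ 70
  Newell: +30 → 30 < 70
Round 3 — Inley overflows.
  Brook: +65 → 65 ≥ 40
Round 4 — Brook overflows.
No further overflows.

4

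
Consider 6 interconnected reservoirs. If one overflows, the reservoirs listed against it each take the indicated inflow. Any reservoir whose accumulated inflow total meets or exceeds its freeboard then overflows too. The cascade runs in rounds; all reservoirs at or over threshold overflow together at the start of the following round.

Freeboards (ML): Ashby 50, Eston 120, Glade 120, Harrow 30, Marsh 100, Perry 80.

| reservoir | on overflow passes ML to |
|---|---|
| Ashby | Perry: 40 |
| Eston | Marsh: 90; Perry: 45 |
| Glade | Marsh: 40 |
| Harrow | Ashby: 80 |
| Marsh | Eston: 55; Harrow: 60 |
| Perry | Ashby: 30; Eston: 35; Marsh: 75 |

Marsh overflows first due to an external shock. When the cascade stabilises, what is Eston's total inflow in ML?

55

Round 1 — Marsh overflows (initial).
  Eston: +55 → 55 < 120
  Harrow: +60 → 60 ≥ 30
Round 2 — Harrow overflows.
  Ashby: +80 → 80 ≥ 50
Round 3 — Ashby overflows.
  Perry: +40 → 40 < 80
No further overflows.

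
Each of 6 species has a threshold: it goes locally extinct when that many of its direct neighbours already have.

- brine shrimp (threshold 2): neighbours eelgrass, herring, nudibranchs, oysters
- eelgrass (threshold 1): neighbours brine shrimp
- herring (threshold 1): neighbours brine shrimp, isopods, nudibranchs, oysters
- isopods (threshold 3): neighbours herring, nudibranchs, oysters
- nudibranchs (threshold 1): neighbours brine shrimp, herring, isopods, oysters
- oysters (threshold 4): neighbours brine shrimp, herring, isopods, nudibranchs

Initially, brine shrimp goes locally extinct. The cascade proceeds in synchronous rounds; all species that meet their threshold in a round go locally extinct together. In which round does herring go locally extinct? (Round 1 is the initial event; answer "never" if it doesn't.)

2

Round 1 — brine shrimp goes locally extinct (initial).
Round 2 — checking thresholds:
  eelgrass: 1 of 1 neighbours ≥ 1, goes locally extinct.
  herring: 1 of 4 neighbours ≥ 1, goes locally extinct.
  nudibranchs: 1 of 4 neighbours ≥ 1, goes locally extinct.
  oysters: 1 of 4 neighbours < 4, holds.
Round 3 — no new extinctions; cascade stops.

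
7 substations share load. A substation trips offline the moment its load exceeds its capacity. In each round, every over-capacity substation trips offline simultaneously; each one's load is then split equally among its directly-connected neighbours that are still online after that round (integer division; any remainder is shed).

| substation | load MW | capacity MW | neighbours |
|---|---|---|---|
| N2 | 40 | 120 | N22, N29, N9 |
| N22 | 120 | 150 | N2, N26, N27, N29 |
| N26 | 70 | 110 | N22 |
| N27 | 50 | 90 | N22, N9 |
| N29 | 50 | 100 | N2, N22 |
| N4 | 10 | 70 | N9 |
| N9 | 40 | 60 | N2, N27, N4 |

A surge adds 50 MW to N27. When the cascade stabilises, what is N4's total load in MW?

Round 1 — N27 at 100 > 90. N27 trips offline.
  N27 sheds 100 MW to N22, N9: 50 each.
    N22: 120+50 = 170 > 150
    N9: 40+50 = 90 > 60
Round 2 — N22, N9 trip offline.
  N22 sheds 170 MW to N2, N26, N29: 56 each (2 lost).
    N2: 40+56 = 96 ≤ 120
    N26: 70+56 = 126 > 110
    N29: 50+56 = 106 > 100
  N9 sheds 90 MW to N2, N4: 45 each.
    N2: 96+45 = 141 > 120
    N4: 10+45 = 55 ≤ 70
Round 3 — N2, N26, N29 trip offline.
  N2 sheds 141 MW: no online neighbours, lost.
  N26 sheds 126 MW: no online neighbours, lost.
  N29 sheds 106 MW: no online neighbours, lost.
No further trips.

55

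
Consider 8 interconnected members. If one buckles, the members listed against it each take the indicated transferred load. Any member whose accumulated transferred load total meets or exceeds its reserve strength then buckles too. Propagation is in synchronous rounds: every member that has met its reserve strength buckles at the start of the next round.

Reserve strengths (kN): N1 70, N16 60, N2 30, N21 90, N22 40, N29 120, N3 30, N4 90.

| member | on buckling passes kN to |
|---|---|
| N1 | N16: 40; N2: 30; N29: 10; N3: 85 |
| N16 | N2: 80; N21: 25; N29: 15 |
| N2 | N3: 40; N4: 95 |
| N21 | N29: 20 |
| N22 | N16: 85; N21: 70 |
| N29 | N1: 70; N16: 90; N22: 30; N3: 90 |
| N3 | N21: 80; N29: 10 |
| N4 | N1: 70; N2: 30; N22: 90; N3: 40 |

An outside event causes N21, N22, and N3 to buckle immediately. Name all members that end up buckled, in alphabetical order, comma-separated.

Round 1 — N21, N22, N3 buckle (initial).
  N16: +85 → 85 ≥ 60
  N29: +20+10 → 30 < 120
Round 2 — N16 buckles.
  N2: +80 → 80 ≥ 30
  N29: +15 → 45 < 120
Round 3 — N2 buckles.
  N4: +95 → 95 ≥ 90
Round 4 — N4 buckles.
  N1: +70 → 70 ≥ 70
Round 5 — N1 buckles.
  N29: +10 → 55 < 120
No further bucklings.

N1, N16, N2, N21, N22, N3, N4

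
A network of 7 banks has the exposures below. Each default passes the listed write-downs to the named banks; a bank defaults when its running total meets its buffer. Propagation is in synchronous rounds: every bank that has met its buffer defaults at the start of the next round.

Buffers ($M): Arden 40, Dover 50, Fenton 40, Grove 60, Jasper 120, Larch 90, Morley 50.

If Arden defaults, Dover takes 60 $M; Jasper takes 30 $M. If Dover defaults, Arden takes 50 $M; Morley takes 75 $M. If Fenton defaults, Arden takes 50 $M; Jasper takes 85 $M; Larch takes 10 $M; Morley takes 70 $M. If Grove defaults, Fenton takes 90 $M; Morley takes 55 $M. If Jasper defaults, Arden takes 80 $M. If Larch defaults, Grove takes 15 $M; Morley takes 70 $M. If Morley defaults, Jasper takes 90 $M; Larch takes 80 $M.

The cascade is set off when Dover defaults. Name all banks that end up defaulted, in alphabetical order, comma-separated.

Round 1 — Dover defaults (initial).
  Arden: +50 → 50 ≥ 40
  Morley: +75 → 75 ≥ 50
Round 2 — Arden, Morley default.
  Jasper: +30+90 → 120 ≥ 120
  Larch: +80 → 80 < 90
Round 3 — Jasper defaults.
No further defaults.

Arden, Dover, Jasper, Morley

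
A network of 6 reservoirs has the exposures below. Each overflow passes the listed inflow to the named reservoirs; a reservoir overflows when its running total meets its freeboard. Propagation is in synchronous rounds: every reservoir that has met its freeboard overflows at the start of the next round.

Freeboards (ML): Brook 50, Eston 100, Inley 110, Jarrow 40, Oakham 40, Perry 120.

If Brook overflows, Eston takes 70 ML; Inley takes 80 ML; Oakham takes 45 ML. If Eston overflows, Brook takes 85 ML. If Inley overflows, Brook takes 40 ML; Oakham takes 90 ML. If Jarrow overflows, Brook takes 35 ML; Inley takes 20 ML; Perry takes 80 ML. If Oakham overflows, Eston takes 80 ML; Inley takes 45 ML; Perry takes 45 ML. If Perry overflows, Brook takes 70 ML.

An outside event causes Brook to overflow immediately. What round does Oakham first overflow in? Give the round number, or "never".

Round 1 — Brook overflows (initial).
  Eston: +70 → 70 < 100
  Inley: +80 → 80 < 110
  Oakham: +45 → 45 ≥ 40
Round 2 — Oakham overflows.
  Eston: +80 → 150 ≥ 100
  Inley: +45 → 125 ≥ 110
  Perry: +45 → 45 < 120
Round 3 — Eston, Inley overflow.
No further overflows.

2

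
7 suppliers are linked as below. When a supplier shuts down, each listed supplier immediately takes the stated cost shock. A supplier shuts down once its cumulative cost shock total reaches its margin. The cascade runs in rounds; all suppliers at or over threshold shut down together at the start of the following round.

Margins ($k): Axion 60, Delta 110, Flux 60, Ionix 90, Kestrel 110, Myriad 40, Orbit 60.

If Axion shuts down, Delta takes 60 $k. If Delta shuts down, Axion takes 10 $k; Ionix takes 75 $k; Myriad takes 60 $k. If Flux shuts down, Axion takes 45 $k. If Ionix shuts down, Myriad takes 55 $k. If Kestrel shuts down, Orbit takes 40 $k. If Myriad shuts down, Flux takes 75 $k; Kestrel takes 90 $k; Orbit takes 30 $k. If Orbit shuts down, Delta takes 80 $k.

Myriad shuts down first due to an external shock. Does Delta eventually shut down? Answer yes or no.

Round 1 — Myriad shuts down (initial).
  Flux: +75 → 75 ≥ 60
  Kestrel: +90 → 90 < 110
  Orbit: +30 → 30 < 60
Round 2 — Flux shuts down.
  Axion: +45 → 45 < 60
No further shutdowns.

no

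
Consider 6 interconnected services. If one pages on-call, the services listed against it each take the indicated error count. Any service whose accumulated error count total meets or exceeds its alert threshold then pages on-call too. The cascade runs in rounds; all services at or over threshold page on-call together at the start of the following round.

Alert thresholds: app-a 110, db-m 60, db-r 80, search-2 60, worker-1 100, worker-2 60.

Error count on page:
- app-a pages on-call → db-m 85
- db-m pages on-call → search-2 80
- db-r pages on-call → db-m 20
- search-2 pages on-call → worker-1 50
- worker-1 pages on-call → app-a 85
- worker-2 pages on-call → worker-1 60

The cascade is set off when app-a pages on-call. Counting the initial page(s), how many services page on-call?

3

Round 1 — app-a pages on-call (initial).
  db-m: +85 → 85 ≥ 60
Round 2 — db-m pages on-call.
  search-2: +80 → 80 ≥ 60
Round 3 — search-2 pages on-call.
  worker-1: +50 → 50 < 100
No further pages.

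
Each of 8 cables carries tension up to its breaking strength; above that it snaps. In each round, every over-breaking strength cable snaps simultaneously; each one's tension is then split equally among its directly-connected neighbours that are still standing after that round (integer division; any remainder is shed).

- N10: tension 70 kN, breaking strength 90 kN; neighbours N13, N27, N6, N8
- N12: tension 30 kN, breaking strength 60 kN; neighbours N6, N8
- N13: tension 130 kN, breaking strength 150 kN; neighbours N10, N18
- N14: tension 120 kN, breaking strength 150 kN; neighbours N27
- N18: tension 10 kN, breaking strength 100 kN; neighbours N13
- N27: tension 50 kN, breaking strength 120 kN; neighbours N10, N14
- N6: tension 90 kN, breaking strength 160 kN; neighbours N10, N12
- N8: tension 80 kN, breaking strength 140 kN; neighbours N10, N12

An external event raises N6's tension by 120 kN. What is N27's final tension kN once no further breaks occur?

108

Round 1 — N6 at 210 > 160. N6 snaps.
  N6 sheds 210 kN to N10, N12: 105 each.
    N10: 70+105 = 175 > 90
    N12: 30+105 = 135 > 60
Round 2 — N10, N12 snap.
  N10 sheds 175 kN to N13, N27, N8: 58 each (1 lost).
    N13: 130+58 = 188 > 150
    N27: 50+58 = 108 ≤ 120
    N8: 80+58 = 138 ≤ 140
  N12 sheds 135 kN to N8: 135 each.
    N8: 138+135 = 273 > 140
Round 3 — N13, N8 snap.
  N13 sheds 188 kN to N18: 188 each.
    N18: 10+188 = 198 > 100
  N8 sheds 273 kN: no online neighbours, lost.
Round 4 — N18 snaps.
  N18 sheds 198 kN: no online neighbours, lost.
No further breaks.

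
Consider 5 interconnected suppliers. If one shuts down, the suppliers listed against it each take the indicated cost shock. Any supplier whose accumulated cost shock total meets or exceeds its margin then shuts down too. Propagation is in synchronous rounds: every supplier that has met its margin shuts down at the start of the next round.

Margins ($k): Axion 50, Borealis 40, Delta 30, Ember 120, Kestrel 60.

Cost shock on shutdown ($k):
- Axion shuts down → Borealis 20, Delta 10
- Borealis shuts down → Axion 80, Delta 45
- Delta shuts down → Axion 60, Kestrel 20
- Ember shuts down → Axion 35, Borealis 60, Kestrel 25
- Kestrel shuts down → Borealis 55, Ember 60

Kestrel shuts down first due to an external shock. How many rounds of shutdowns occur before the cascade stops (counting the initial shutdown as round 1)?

Round 1 — Kestrel shuts down (initial).
  Borealis: +55 → 55 ≥ 40
  Ember: +60 → 60 < 120
Round 2 — Borealis shuts down.
  Axion: +80 → 80 ≥ 50
  Delta: +45 → 45 ≥ 30
Round 3 — Axion, Delta shut down.
No further shutdowns.

3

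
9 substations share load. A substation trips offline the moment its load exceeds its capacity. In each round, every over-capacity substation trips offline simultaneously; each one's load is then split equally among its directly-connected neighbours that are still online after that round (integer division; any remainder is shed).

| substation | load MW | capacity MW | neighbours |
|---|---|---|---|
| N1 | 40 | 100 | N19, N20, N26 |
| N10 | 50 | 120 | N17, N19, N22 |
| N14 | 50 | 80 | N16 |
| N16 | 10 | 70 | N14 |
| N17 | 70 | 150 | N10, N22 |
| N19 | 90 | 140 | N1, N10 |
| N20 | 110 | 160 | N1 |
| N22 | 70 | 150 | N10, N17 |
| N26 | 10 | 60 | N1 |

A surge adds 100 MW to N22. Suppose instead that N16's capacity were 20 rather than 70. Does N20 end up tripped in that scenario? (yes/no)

yes

With N16's capacity at 20:
Round 1 — N22 at 170 > 150. N22 trips offline.
  N22 sheds 170 MW to N10, N17: 85 each.
    N10: 50+85 = 135 > 120
    N17: 70+85 = 155 > 150
Round 2 — N10, N17 trip offline.
  N10 sheds 135 MW to N19: 135 each.
    N19: 90+135 = 225 > 140
  N17 sheds 155 MW: no online neighbours, lost.
Round 3 — N19 trips offline.
  N19 sheds 225 MW to N1: 225 each.
    N1: 40+225 = 265 > 100
Round 4 — N1 trips offline.
  N1 sheds 265 MW to N20, N26: 132 each (1 lost).
    N20: 110+132 = 242 > 160
    N26: 10+132 = 142 > 60
Round 5 — N20, N26 trip offline.
  N20 sheds 242 MW: no online neighbours, lost.
  N26 sheds 142 MW: no online neighbours, lost.
No further trips.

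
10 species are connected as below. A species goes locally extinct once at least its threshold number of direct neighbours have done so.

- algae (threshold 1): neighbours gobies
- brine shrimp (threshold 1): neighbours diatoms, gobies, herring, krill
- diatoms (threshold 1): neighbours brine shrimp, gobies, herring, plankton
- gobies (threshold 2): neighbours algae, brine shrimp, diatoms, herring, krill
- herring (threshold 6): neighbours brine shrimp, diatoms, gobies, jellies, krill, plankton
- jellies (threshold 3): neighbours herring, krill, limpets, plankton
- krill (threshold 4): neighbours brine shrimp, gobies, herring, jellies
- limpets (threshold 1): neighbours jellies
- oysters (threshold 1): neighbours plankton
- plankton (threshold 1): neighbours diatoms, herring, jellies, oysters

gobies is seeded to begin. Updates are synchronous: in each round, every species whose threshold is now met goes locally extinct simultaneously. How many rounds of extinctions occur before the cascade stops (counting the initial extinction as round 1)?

Round 1 — gobies goes locally extinct (initial).
Round 2 — checking thresholds:
  algae: 1 of 1 neighbours ≥ 1, goes locally extinct.
  brine shrimp: 1 of 4 neighbours ≥ 1, goes locally extinct.
  diatoms: 1 of 4 neighbours ≥ 1, goes locally extinct.
  herring: 1 of 6 neighbours < 6, holds.
  krill: 1 of 4 neighbours < 4, holds.
Round 3 — checking thresholds:
  herring: 3 of 6 neighbours < 6, holds.
  krill: 2 of 4 neighbours < 4, holds.
  plankton: 1 of 4 neighbours ≥ 1, goes locally extinct.
Round 4 — checking thresholds:
  herring: 4 of 6 neighbours < 6, holds.
  jellies: 1 of 4 neighbours < 3, holds.
  krill: 2 of 4 neighbours < 4, holds.
  oysters: 1 of 1 neighbours ≥ 1, goes locally extinct.
Round 5 — no new extinctions; cascade stops.

4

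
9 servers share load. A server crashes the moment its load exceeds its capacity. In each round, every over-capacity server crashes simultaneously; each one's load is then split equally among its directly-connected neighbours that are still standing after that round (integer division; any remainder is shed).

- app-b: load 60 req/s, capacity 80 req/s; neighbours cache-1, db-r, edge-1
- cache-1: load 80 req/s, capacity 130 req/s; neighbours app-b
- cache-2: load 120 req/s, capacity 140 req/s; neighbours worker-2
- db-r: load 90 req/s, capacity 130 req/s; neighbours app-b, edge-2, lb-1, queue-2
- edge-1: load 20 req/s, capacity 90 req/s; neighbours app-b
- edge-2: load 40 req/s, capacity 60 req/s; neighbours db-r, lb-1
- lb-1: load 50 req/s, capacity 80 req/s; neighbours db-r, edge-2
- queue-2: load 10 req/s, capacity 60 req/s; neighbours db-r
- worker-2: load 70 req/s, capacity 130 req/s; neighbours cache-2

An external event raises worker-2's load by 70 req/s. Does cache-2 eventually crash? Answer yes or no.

yes

Round 1 — worker-2 at 140 > 130. worker-2 crashes.
  worker-2 sheds 140 req/s to cache-2: 140 each.
    cache-2: 120+140 = 260 > 140
Round 2 — cache-2 crashes.
  cache-2 sheds 260 req/s: no online neighbours, lost.
No further crashes.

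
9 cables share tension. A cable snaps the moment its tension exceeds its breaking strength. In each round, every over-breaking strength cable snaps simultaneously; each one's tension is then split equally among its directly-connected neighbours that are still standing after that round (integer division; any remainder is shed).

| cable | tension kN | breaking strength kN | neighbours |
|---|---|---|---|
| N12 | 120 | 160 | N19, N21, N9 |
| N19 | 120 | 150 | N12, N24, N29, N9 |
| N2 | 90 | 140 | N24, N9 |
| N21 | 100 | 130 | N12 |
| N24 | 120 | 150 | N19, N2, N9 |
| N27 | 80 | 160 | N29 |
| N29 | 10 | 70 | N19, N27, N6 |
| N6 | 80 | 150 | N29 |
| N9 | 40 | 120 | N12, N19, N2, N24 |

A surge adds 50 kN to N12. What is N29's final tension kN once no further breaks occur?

68

Round 1 — N12 at 170 > 160. N12 snaps.
  N12 sheds 170 kN to N19, N21, N9: 56 each (2 lost).
    N19: 120+56 = 176 > 150
    N21: 100+56 = 156 > 130
    N9: 40+56 = 96 ≤ 120
Round 2 — N19, N21 snap.
  N19 sheds 176 kN to N24, N29, N9: 58 each (2 lost).
    N24: 120+58 = 178 > 150
    N29: 10+58 = 68 ≤ 70
    N9: 96+58 = 154 > 120
  N21 sheds 156 kN: no online neighbours, lost.
Round 3 — N24, N9 snap.
  N24 sheds 178 kN to N2: 178 each.
    N2: 90+178 = 268 > 140
  N9 sheds 154 kN to N2: 154 each.
    N2: 268+154 = 422 > 140
Round 4 — N2 snaps.
  N2 sheds 422 kN: no online neighbours, lost.
No further breaks.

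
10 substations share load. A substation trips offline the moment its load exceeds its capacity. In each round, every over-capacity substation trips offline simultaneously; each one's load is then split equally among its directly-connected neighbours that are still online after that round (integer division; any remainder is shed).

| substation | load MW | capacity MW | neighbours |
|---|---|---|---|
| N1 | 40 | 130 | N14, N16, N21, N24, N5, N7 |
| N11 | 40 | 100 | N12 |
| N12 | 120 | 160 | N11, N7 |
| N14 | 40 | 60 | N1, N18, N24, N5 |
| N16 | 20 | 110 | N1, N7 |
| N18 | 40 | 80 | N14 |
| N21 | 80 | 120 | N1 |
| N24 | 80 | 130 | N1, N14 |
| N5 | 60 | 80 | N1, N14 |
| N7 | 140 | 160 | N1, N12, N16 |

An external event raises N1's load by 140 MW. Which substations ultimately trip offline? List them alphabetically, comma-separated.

Round 1 — N1 at 180 > 130. N1 trips offline.
  N1 sheds 180 MW to N14, N16, N21, N24, N5, N7: 30 each.
    N14: 40+30 = 70 > 60
    N16: 20+30 = 50 ≤ 110
    N21: 80+30 = 110 ≤ 120
    N24: 80+30 = 110 ≤ 130
    N5: 60+30 = 90 > 80
    N7: 140+30 = 170 > 160
Round 2 — N14, N5, N7 trip offline.
  N14 sheds 70 MW to N18, N24: 35 each.
    N18: 40+35 = 75 ≤ 80
    N24: 110+35 = 145 > 130
  N5 sheds 90 MW: no online neighbours, lost.
  N7 sheds 170 MW to N12, N16: 85 each.
    N12: 120+85 = 205 > 160
    N16: 50+85 = 135 > 110
Round 3 — N12, N16, N24 trip offline.
  N12 sheds 205 MW to N11: 205 each.
    N11: 40+205 = 245 > 100
  N16 sheds 135 MW: no online neighbours, lost.
  N24 sheds 145 MW: no online neighbours, lost.
Round 4 — N11 trips offline.
  N11 sheds 245 MW: no online neighbours, lost.
No further trips.

N1, N11, N12, N14, N16, N24, N5, N7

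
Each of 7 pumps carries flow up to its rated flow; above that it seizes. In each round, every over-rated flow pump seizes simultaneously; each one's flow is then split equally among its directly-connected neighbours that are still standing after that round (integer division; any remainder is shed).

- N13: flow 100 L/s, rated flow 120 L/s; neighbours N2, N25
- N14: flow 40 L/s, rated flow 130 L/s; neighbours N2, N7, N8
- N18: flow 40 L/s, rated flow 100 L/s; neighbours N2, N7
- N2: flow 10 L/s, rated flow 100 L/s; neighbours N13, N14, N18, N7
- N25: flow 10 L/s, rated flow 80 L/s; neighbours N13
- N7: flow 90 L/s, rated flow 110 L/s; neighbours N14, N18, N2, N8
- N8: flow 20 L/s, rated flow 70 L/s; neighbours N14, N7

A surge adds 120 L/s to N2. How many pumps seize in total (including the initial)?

Round 1 — N2 at 130 > 100. N2 seizes.
  N2 sheds 130 L/s to N13, N14, N18, N7: 32 each (2 lost).
    N13: 100+32 = 132 > 120
    N14: 40+32 = 72 ≤ 130
    N18: 40+32 = 72 ≤ 100
    N7: 90+32 = 122 > 110
Round 2 — N13, N7 seize.
  N13 sheds 132 L/s to N25: 132 each.
    N25: 10+132 = 142 > 80
  N7 sheds 122 L/s to N14, N18, N8: 40 each (2 lost).
    N14: 72+40 = 112 ≤ 130
    N18: 72+40 = 112 > 100
    N8: 20+40 = 60 ≤ 70
Round 3 — N18, N25 seize.
  N18 sheds 112 L/s: no online neighbours, lost.
  N25 sheds 142 L/s: no online neighbours, lost.
No further seizures.

5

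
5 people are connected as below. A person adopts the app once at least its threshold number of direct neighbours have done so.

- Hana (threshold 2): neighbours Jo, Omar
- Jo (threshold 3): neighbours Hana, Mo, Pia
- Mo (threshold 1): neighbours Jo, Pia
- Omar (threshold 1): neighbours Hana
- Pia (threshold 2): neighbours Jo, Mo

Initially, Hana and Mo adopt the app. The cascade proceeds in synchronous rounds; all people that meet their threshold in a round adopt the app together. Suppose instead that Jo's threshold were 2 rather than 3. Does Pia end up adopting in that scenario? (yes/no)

With Jo's threshold at 2:
Round 1 — Hana, Mo adopt the app (initial).
Round 2 — checking thresholds:
  Jo: 2 of 3 neighbours ≥ 2, adopts the app.
  Omar: 1 of 1 neighbours ≥ 1, adopts the app.
  Pia: 1 of 2 neighbours < 2, holds.
Round 3 — checking thresholds:
  Pia: 2 of 2 neighbours ≥ 2, adopts the app.
Round 4 — no new adoptions; cascade stops.

yes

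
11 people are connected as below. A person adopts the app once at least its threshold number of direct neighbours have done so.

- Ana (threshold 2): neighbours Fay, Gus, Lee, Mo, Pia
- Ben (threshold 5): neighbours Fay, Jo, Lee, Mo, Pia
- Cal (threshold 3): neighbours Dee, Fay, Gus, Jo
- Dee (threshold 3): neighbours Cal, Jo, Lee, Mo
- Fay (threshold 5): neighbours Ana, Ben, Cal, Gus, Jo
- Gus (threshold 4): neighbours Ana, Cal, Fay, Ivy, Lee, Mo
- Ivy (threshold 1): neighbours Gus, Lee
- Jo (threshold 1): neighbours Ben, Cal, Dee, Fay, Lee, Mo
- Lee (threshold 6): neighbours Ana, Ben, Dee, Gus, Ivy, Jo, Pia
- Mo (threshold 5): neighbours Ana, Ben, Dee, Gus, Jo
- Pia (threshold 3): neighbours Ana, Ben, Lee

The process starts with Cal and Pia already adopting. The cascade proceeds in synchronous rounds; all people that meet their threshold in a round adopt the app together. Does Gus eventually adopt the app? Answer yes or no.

no

Round 1 — Cal, Pia adopt the app (initial).
Round 2 — checking thresholds:
  Ana: 1 of 5 neighbours < 2, below threshold.
  Ben: 1 of 5 neighbours < 5, below threshold.
  Dee: 1 of 4 neighbours < 3, below threshold.
  Fay: 1 of 5 neighbours < 5, below threshold.
  Gus: 1 of 6 neighbours < 4, below threshold.
  Jo: 1 of 6 neighbours ≥ 1, adopts the app.
  Lee: 1 of 7 neighbours < 6, below threshold.
Round 3 — no new adoptions; cascade stops.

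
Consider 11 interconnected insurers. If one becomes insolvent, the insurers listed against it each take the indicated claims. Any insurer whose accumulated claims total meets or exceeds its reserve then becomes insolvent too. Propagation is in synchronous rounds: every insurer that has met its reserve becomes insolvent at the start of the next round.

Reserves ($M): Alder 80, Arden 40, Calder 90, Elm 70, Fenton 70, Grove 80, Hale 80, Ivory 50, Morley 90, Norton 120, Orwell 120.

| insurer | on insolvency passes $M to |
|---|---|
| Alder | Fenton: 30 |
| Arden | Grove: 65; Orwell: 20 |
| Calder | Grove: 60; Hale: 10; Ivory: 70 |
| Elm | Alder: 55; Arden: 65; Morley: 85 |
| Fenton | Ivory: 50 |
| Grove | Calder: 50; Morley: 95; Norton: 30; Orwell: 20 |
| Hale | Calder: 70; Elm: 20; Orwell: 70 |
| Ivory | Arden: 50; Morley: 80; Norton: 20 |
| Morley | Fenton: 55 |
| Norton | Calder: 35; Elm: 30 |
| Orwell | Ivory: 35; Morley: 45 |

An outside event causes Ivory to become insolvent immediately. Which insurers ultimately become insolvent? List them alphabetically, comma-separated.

Arden, Ivory

Round 1 — Ivory becomes insolvent (initial).
  Arden: +50 → 50 ≥ 40
  Morley: +80 → 80 < 90
  Norton: +20 → 20 < 120
Round 2 — Arden becomes insolvent.
  Grove: +65 → 65 < 80
  Orwell: +20 → 20 < 120
No further insolvencies.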